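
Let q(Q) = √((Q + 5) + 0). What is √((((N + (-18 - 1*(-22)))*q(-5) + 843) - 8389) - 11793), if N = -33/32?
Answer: I*√19339 ≈ 139.06*I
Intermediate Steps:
N = -33/32 (N = -33*1/32 = -33/32 ≈ -1.0313)
q(Q) = √(5 + Q) (q(Q) = √((5 + Q) + 0) = √(5 + Q))
√((((N + (-18 - 1*(-22)))*q(-5) + 843) - 8389) - 11793) = √((((-33/32 + (-18 - 1*(-22)))*√(5 - 5) + 843) - 8389) - 11793) = √((((-33/32 + (-18 + 22))*√0 + 843) - 8389) - 11793) = √((((-33/32 + 4)*0 + 843) - 8389) - 11793) = √((((95/32)*0 + 843) - 8389) - 11793) = √(((0 + 843) - 8389) - 11793) = √((843 - 8389) - 11793) = √(-7546 - 11793) = √(-19339) = I*√19339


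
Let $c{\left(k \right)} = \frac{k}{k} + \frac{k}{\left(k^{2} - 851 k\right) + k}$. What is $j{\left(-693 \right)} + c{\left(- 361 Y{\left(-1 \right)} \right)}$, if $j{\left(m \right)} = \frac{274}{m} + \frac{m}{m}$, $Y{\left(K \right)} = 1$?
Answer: $\frac{192277}{119889} \approx 1.6038$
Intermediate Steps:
$j{\left(m \right)} = 1 + \frac{274}{m}$ ($j{\left(m \right)} = \frac{274}{m} + 1 = 1 + \frac{274}{m}$)
$c{\left(k \right)} = 1 + \frac{k}{k^{2} - 850 k}$
$j{\left(-693 \right)} + c{\left(- 361 Y{\left(-1 \right)} \right)} = \frac{274 - 693}{-693} + \frac{-849 - 361}{-850 - 361} = \left(- \frac{1}{693}\right) \left(-419\right) + \frac{-849 - 361}{-850 - 361} = \frac{419}{693} + \frac{1}{-1211} \left(-1210\right) = \frac{419}{693} - - \frac{1210}{1211} = \frac{419}{693} + \frac{1210}{1211} = \frac{192277}{119889}$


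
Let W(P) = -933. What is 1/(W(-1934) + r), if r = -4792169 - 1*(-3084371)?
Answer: -1/1708731 ≈ -5.8523e-7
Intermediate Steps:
r = -1707798 (r = -4792169 + 3084371 = -1707798)
1/(W(-1934) + r) = 1/(-933 - 1707798) = 1/(-1708731) = -1/1708731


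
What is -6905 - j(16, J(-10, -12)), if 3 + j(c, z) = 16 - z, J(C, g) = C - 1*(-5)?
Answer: -6923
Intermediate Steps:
J(C, g) = 5 + C (J(C, g) = C + 5 = 5 + C)
j(c, z) = 13 - z (j(c, z) = -3 + (16 - z) = 13 - z)
-6905 - j(16, J(-10, -12)) = -6905 - (13 - (5 - 10)) = -6905 - (13 - 1*(-5)) = -6905 - (13 + 5) = -6905 - 1*18 = -6905 - 18 = -6923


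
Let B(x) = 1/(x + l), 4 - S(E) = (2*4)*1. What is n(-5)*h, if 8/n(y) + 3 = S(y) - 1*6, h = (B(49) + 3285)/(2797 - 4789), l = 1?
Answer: 164251/161850 ≈ 1.0148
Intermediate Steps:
S(E) = -4 (S(E) = 4 - 2*4 = 4 - 8 = -4)
B(x) = 1/(1 + x) (B(x) = 1/(x + 1) = 1/(1 + x))
h = -164251/99600 (h = (1/(1 + 49) + 3285)/(2797 - 4789) = (1/50 + 3285)/(-1992) = (1/50 + 3285)*(-1/1992) = (164251/50)*(-1/1992) = -164251/99600 ≈ -1.6491)
n(y) = -8/13 (n(y) = 8/(-3 + (-4 - 1*6)) = 8/(-3 + (-4 - 6)) = 8/(-3 - 10) = 8/(-13) = 8*(-1/13) = -8/13)
n(-5)*h = -8/13*(-164251/99600) = 164251/161850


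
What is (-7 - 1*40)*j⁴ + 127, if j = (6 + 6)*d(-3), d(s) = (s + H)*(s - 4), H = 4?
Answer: -2339995265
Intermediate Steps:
d(s) = (-4 + s)*(4 + s) (d(s) = (s + 4)*(s - 4) = (4 + s)*(-4 + s) = (-4 + s)*(4 + s))
j = -84 (j = (6 + 6)*(-16 + (-3)²) = 12*(-16 + 9) = 12*(-7) = -84)
(-7 - 1*40)*j⁴ + 127 = (-7 - 1*40)*(-84)⁴ + 127 = (-7 - 40)*49787136 + 127 = -47*49787136 + 127 = -2339995392 + 127 = -2339995265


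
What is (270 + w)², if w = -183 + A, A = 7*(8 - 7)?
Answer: 8836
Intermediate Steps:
A = 7 (A = 7*1 = 7)
w = -176 (w = -183 + 7 = -176)
(270 + w)² = (270 - 176)² = 94² = 8836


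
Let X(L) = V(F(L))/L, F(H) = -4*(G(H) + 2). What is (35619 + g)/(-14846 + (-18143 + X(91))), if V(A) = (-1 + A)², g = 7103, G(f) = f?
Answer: -1943851/1431435 ≈ -1.3580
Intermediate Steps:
F(H) = -8 - 4*H (F(H) = -4*(H + 2) = -4*(2 + H) = -8 - 4*H)
X(L) = (-9 - 4*L)²/L (X(L) = (-1 + (-8 - 4*L))²/L = (-9 - 4*L)²/L)
(35619 + g)/(-14846 + (-18143 + X(91))) = (35619 + 7103)/(-14846 + (-18143 + (9 + 4*91)²/91)) = 42722/(-14846 + (-18143 + (9 + 364)²/91)) = 42722/(-14846 + (-18143 + (1/91)*373²)) = 42722/(-14846 + (-18143 + (1/91)*139129)) = 42722/(-14846 + (-18143 + 139129/91)) = 42722/(-14846 - 1511884/91) = 42722/(-2862870/91) = 42722*(-91/2862870) = -1943851/1431435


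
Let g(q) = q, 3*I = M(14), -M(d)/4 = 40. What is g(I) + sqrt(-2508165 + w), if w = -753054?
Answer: -160/3 + I*sqrt(3261219) ≈ -53.333 + 1805.9*I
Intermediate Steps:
M(d) = -160 (M(d) = -4*40 = -160)
I = -160/3 (I = (1/3)*(-160) = -160/3 ≈ -53.333)
g(I) + sqrt(-2508165 + w) = -160/3 + sqrt(-2508165 - 753054) = -160/3 + sqrt(-3261219) = -160/3 + I*sqrt(3261219)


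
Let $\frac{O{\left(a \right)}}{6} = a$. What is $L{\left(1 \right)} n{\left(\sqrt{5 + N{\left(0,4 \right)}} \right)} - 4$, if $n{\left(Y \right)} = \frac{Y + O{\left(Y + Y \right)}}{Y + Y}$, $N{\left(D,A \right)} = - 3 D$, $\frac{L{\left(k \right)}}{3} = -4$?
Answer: $-82$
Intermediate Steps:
$L{\left(k \right)} = -12$ ($L{\left(k \right)} = 3 \left(-4\right) = -12$)
$O{\left(a \right)} = 6 a$
$n{\left(Y \right)} = \frac{13}{2}$ ($n{\left(Y \right)} = \frac{Y + 6 \left(Y + Y\right)}{Y + Y} = \frac{Y + 6 \cdot 2 Y}{2 Y} = \left(Y + 12 Y\right) \frac{1}{2 Y} = 13 Y \frac{1}{2 Y} = \frac{13}{2}$)
$L{\left(1 \right)} n{\left(\sqrt{5 + N{\left(0,4 \right)}} \right)} - 4 = \left(-12\right) \frac{13}{2} - 4 = -78 - 4 = -82$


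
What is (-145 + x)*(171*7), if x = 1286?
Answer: 1365777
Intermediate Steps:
(-145 + x)*(171*7) = (-145 + 1286)*(171*7) = 1141*1197 = 1365777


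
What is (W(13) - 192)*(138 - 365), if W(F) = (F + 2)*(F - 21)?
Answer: 70824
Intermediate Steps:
W(F) = (-21 + F)*(2 + F) (W(F) = (2 + F)*(-21 + F) = (-21 + F)*(2 + F))
(W(13) - 192)*(138 - 365) = ((-42 + 13² - 19*13) - 192)*(138 - 365) = ((-42 + 169 - 247) - 192)*(-227) = (-120 - 192)*(-227) = -312*(-227) = 70824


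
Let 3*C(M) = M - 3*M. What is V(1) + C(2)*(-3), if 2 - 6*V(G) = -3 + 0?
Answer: 29/6 ≈ 4.8333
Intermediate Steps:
V(G) = ⅚ (V(G) = ⅓ - (-3 + 0)/6 = ⅓ - ⅙*(-3) = ⅓ + ½ = ⅚)
C(M) = -2*M/3 (C(M) = (M - 3*M)/3 = (-2*M)/3 = -2*M/3)
V(1) + C(2)*(-3) = ⅚ - ⅔*2*(-3) = ⅚ - 4/3*(-3) = ⅚ + 4 = 29/6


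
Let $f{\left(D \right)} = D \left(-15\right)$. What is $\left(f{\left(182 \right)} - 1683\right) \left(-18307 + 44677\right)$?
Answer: $-116370810$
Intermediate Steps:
$f{\left(D \right)} = - 15 D$
$\left(f{\left(182 \right)} - 1683\right) \left(-18307 + 44677\right) = \left(\left(-15\right) 182 - 1683\right) \left(-18307 + 44677\right) = \left(-2730 - 1683\right) 26370 = \left(-4413\right) 26370 = -116370810$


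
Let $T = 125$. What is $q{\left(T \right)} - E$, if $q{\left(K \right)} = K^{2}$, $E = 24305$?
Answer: $-8680$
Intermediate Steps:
$q{\left(T \right)} - E = 125^{2} - 24305 = 15625 - 24305 = -8680$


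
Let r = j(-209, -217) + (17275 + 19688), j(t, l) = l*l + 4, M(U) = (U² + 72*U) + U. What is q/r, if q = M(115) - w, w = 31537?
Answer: -9917/84056 ≈ -0.11798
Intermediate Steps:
M(U) = U² + 73*U
j(t, l) = 4 + l² (j(t, l) = l² + 4 = 4 + l²)
r = 84056 (r = (4 + (-217)²) + (17275 + 19688) = (4 + 47089) + 36963 = 47093 + 36963 = 84056)
q = -9917 (q = 115*(73 + 115) - 1*31537 = 115*188 - 31537 = 21620 - 31537 = -9917)
q/r = -9917/84056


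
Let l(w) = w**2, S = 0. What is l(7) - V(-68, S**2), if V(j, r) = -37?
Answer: 86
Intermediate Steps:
l(7) - V(-68, S**2) = 7**2 - 1*(-37) = 49 + 37 = 86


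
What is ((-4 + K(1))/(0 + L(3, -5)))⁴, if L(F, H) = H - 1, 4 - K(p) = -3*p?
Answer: 1/16 ≈ 0.062500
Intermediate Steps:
K(p) = 4 + 3*p (K(p) = 4 - (-3)*p = 4 + 3*p)
L(F, H) = -1 + H
((-4 + K(1))/(0 + L(3, -5)))⁴ = ((-4 + (4 + 3*1))/(0 + (-1 - 5)))⁴ = ((-4 + (4 + 3))/(0 - 6))⁴ = ((-4 + 7)/(-6))⁴ = (3*(-⅙))⁴ = (-½)⁴ = 1/16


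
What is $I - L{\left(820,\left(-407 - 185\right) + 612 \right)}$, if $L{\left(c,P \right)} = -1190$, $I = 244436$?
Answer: $245626$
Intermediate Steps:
$I - L{\left(820,\left(-407 - 185\right) + 612 \right)} = 244436 - -1190 = 244436 + 1190 = 245626$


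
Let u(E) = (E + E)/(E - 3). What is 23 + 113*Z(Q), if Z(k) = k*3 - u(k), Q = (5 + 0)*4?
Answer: 111131/17 ≈ 6537.1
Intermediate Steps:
u(E) = 2*E/(-3 + E) (u(E) = (2*E)/(-3 + E) = 2*E/(-3 + E))
Q = 20 (Q = 5*4 = 20)
Z(k) = 3*k - 2*k/(-3 + k) (Z(k) = k*3 - 2*k/(-3 + k) = 3*k - 2*k/(-3 + k))
23 + 113*Z(Q) = 23 + 113*(20*(-11 + 3*20)/(-3 + 20)) = 23 + 113*(20*(-11 + 60)/17) = 23 + 113*(20*(1/17)*49) = 23 + 113*(980/17) = 23 + 110740/17 = 111131/17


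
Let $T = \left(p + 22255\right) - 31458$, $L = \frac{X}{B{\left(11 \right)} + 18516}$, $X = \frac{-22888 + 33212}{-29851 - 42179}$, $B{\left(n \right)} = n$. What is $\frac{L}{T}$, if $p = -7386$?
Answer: $\frac{5162}{11069008674045} \approx 4.6635 \cdot 10^{-10}$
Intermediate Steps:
$X = - \frac{5162}{36015}$ ($X = \frac{10324}{-72030} = 10324 \left(- \frac{1}{72030}\right) = - \frac{5162}{36015} \approx -0.14333$)
$L = - \frac{5162}{667249905}$ ($L = - \frac{5162}{36015 \left(11 + 18516\right)} = - \frac{5162}{36015 \cdot 18527} = \left(- \frac{5162}{36015}\right) \frac{1}{18527} = - \frac{5162}{667249905} \approx -7.7362 \cdot 10^{-6}$)
$T = -16589$ ($T = \left(-7386 + 22255\right) - 31458 = 14869 - 31458 = -16589$)
$\frac{L}{T} = - \frac{5162}{667249905 \left(-16589\right)} = \left(- \frac{5162}{667249905}\right) \left(- \frac{1}{16589}\right) = \frac{5162}{11069008674045}$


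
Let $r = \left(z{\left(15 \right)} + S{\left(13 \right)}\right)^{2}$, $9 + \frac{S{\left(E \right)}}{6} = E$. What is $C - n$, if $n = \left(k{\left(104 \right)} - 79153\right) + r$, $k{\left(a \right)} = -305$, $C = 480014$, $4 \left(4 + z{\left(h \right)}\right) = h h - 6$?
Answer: $\frac{8862151}{16} \approx 5.5388 \cdot 10^{5}$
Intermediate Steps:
$z{\left(h \right)} = - \frac{11}{2} + \frac{h^{2}}{4}$ ($z{\left(h \right)} = -4 + \frac{h h - 6}{4} = -4 + \frac{h^{2} - 6}{4} = -4 + \frac{-6 + h^{2}}{4} = -4 + \left(- \frac{3}{2} + \frac{h^{2}}{4}\right) = - \frac{11}{2} + \frac{h^{2}}{4}$)
$S{\left(E \right)} = -54 + 6 E$
$r = \frac{89401}{16}$ ($r = \left(\left(- \frac{11}{2} + \frac{15^{2}}{4}\right) + \left(-54 + 6 \cdot 13\right)\right)^{2} = \left(\left(- \frac{11}{2} + \frac{1}{4} \cdot 225\right) + \left(-54 + 78\right)\right)^{2} = \left(\left(- \frac{11}{2} + \frac{225}{4}\right) + 24\right)^{2} = \left(\frac{203}{4} + 24\right)^{2} = \left(\frac{299}{4}\right)^{2} = \frac{89401}{16} \approx 5587.6$)
$n = - \frac{1181927}{16}$ ($n = \left(-305 - 79153\right) + \frac{89401}{16} = -79458 + \frac{89401}{16} = - \frac{1181927}{16} \approx -73871.0$)
$C - n = 480014 - - \frac{1181927}{16} = 480014 + \frac{1181927}{16} = \frac{8862151}{16}$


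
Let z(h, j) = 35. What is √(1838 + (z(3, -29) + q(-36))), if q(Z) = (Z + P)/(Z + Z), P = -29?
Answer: √269842/12 ≈ 43.289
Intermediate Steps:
q(Z) = (-29 + Z)/(2*Z) (q(Z) = (Z - 29)/(Z + Z) = (-29 + Z)/((2*Z)) = (-29 + Z)*(1/(2*Z)) = (-29 + Z)/(2*Z))
√(1838 + (z(3, -29) + q(-36))) = √(1838 + (35 + (½)*(-29 - 36)/(-36))) = √(1838 + (35 + (½)*(-1/36)*(-65))) = √(1838 + (35 + 65/72)) = √(1838 + 2585/72) = √(134921/72) = √269842/12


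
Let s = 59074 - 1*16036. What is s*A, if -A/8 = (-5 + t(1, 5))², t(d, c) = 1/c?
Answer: -198319104/25 ≈ -7.9328e+6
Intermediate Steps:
s = 43038 (s = 59074 - 16036 = 43038)
A = -4608/25 (A = -8*(-5 + 1/5)² = -8*(-5 + ⅕)² = -8*(-24/5)² = -8*576/25 = -4608/25 ≈ -184.32)
s*A = 43038*(-4608/25) = -198319104/25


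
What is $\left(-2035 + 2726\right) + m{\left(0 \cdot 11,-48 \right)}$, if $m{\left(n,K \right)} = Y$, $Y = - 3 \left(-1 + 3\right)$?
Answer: $685$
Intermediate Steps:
$Y = -6$ ($Y = \left(-3\right) 2 = -6$)
$m{\left(n,K \right)} = -6$
$\left(-2035 + 2726\right) + m{\left(0 \cdot 11,-48 \right)} = \left(-2035 + 2726\right) - 6 = 691 - 6 = 685$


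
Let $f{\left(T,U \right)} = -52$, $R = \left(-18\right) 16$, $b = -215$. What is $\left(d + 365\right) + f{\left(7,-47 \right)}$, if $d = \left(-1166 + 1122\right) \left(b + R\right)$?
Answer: $22445$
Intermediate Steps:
$R = -288$
$d = 22132$ ($d = \left(-1166 + 1122\right) \left(-215 - 288\right) = \left(-44\right) \left(-503\right) = 22132$)
$\left(d + 365\right) + f{\left(7,-47 \right)} = \left(22132 + 365\right) - 52 = 22497 - 52 = 22445$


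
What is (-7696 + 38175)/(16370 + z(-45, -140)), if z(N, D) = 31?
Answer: 30479/16401 ≈ 1.8584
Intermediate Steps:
(-7696 + 38175)/(16370 + z(-45, -140)) = (-7696 + 38175)/(16370 + 31) = 30479/16401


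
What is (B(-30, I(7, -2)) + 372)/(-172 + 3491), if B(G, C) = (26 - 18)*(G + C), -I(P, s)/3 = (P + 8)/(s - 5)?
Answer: 1284/23233 ≈ 0.055266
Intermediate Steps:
I(P, s) = -3*(8 + P)/(-5 + s) (I(P, s) = -3*(P + 8)/(s - 5) = -3*(8 + P)/(-5 + s))
B(G, C) = 8*C + 8*G (B(G, C) = 8*(C + G) = 8*C + 8*G)
(B(-30, I(7, -2)) + 372)/(-172 + 3491) = ((8*(3*(-8 - 1*7)/(-5 - 2)) + 8*(-30)) + 372)/(-172 + 3491) = ((8*(3*(-8 - 7)/(-7)) - 240) + 372)/3319 = ((8*(3*(-1/7)*(-15)) - 240) + 372)*(1/3319) = ((8*(45/7) - 240) + 372)*(1/3319) = ((360/7 - 240) + 372)*(1/3319) = (-1320/7 + 372)*(1/3319) = (1284/7)*(1/3319) = 1284/23233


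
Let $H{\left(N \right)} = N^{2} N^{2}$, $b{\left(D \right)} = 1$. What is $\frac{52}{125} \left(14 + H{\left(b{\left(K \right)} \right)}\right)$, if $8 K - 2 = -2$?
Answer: $\frac{156}{25} \approx 6.24$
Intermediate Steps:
$K = 0$ ($K = \frac{1}{4} + \frac{1}{8} \left(-2\right) = \frac{1}{4} - \frac{1}{4} = 0$)
$H{\left(N \right)} = N^{4}$
$\frac{52}{125} \left(14 + H{\left(b{\left(K \right)} \right)}\right) = \frac{52}{125} \left(14 + 1^{4}\right) = 52 \cdot \frac{1}{125} \left(14 + 1\right) = \frac{52}{125} \cdot 15 = \frac{156}{25}$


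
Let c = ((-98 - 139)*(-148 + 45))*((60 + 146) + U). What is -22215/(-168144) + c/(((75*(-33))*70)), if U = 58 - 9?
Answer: -3862277271/107892400 ≈ -35.797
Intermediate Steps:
U = 49
c = 6224805 (c = ((-98 - 139)*(-148 + 45))*((60 + 146) + 49) = (-237*(-103))*(206 + 49) = 24411*255 = 6224805)
-22215/(-168144) + c/(((75*(-33))*70)) = -22215/(-168144) + 6224805/(((75*(-33))*70)) = -22215*(-1/168144) + 6224805/((-2475*70)) = 7405/56048 + 6224805/(-173250) = 7405/56048 + 6224805*(-1/173250) = 7405/56048 - 138329/3850 = -3862277271/107892400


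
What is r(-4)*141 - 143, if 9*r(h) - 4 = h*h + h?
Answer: 323/3 ≈ 107.67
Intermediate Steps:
r(h) = 4/9 + h/9 + h**2/9 (r(h) = 4/9 + (h*h + h)/9 = 4/9 + (h**2 + h)/9 = 4/9 + (h + h**2)/9 = 4/9 + (h/9 + h**2/9) = 4/9 + h/9 + h**2/9)
r(-4)*141 - 143 = (4/9 + (1/9)*(-4) + (1/9)*(-4)**2)*141 - 143 = (4/9 - 4/9 + (1/9)*16)*141 - 143 = (4/9 - 4/9 + 16/9)*141 - 143 = (16/9)*141 - 143 = 752/3 - 143 = 323/3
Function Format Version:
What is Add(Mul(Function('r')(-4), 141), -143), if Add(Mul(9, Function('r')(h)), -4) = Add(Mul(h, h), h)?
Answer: Rational(323, 3) ≈ 107.67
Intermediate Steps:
Function('r')(h) = Add(Rational(4, 9), Mul(Rational(1, 9), h), Mul(Rational(1, 9), Pow(h, 2))) (Function('r')(h) = Add(Rational(4, 9), Mul(Rational(1, 9), Add(Mul(h, h), h))) = Add(Rational(4, 9), Mul(Rational(1, 9), Add(Pow(h, 2), h))) = Add(Rational(4, 9), Mul(Rational(1, 9), Add(h, Pow(h, 2)))) = Add(Rational(4, 9), Add(Mul(Rational(1, 9), h), Mul(Rational(1, 9), Pow(h, 2)))) = Add(Rational(4, 9), Mul(Rational(1, 9), h), Mul(Rational(1, 9), Pow(h, 2))))
Add(Mul(Function('r')(-4), 141), -143) = Add(Mul(Add(Rational(4, 9), Mul(Rational(1, 9), -4), Mul(Rational(1, 9), Pow(-4, 2))), 141), -143) = Add(Mul(Add(Rational(4, 9), Rational(-4, 9), Mul(Rational(1, 9), 16)), 141), -143) = Add(Mul(Add(Rational(4, 9), Rational(-4, 9), Rational(16, 9)), 141), -143) = Add(Mul(Rational(16, 9), 141), -143) = Add(Rational(752, 3), -143) = Rational(323, 3)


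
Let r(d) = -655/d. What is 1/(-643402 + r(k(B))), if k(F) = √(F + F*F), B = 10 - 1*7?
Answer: -7720824/4967593174223 + 1310*√3/4967593174223 ≈ -1.5538e-6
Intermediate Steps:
B = 3 (B = 10 - 7 = 3)
k(F) = √(F + F²)
1/(-643402 + r(k(B))) = 1/(-643402 - 655*√3/(3*√(1 + 3))) = 1/(-643402 - 655*√3/6)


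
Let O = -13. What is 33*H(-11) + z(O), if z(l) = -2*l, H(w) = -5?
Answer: -139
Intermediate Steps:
33*H(-11) + z(O) = 33*(-5) - 2*(-13) = -165 + 26 = -139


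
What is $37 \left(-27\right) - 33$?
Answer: $-1032$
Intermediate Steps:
$37 \left(-27\right) - 33 = -999 - 33 = -1032$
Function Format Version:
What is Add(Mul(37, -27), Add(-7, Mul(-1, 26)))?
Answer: -1032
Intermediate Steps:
Add(Mul(37, -27), Add(-7, Mul(-1, 26))) = Add(-999, Add(-7, -26)) = Add(-999, -33) = -1032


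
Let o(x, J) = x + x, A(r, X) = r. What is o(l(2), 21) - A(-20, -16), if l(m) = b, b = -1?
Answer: 18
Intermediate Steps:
l(m) = -1
o(x, J) = 2*x
o(l(2), 21) - A(-20, -16) = 2*(-1) - 1*(-20) = -2 + 20 = 18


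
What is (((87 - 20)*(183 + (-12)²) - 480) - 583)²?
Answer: 434555716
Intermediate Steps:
(((87 - 20)*(183 + (-12)²) - 480) - 583)² = ((67*(183 + 144) - 480) - 583)² = ((67*327 - 480) - 583)² = ((21909 - 480) - 583)² = (21429 - 583)² = 20846² = 434555716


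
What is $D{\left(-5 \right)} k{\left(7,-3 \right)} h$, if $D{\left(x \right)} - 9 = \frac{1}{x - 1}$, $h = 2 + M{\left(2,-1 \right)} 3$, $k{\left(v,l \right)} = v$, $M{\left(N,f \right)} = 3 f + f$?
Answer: $- \frac{1855}{3} \approx -618.33$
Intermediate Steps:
$M{\left(N,f \right)} = 4 f$
$h = -10$ ($h = 2 + 4 \left(-1\right) 3 = 2 - 12 = -10$)
$D{\left(x \right)} = 9 + \frac{1}{-1 + x}$ ($D{\left(x \right)} = 9 + \frac{1}{x - 1} = 9 + \frac{1}{-1 + x}$)
$D{\left(-5 \right)} k{\left(7,-3 \right)} h = \frac{-8 + 9 \left(-5\right)}{-1 - 5} \cdot 7 \left(-10\right) = \frac{-8 - 45}{-6} \cdot 7 \left(-10\right) = \left(- \frac{1}{6}\right) \left(-53\right) 7 \left(-10\right) = \frac{53}{6} \cdot 7 \left(-10\right) = \frac{371}{6} \left(-10\right) = - \frac{1855}{3}$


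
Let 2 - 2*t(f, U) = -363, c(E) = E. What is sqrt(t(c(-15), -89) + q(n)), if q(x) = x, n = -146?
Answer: sqrt(146)/2 ≈ 6.0415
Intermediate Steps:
t(f, U) = 365/2 (t(f, U) = 1 - 1/2*(-363) = 1 + 363/2 = 365/2)
sqrt(t(c(-15), -89) + q(n)) = sqrt(365/2 - 146) = sqrt(73/2) = sqrt(146)/2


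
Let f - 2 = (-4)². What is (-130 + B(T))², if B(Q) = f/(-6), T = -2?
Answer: 17689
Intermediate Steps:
f = 18 (f = 2 + (-4)² = 2 + 16 = 18)
B(Q) = -3 (B(Q) = 18/(-6) = 18*(-⅙) = -3)
(-130 + B(T))² = (-130 - 3)² = (-133)² = 17689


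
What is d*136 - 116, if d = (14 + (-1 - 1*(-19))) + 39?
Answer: 9540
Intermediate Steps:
d = 71 (d = (14 + (-1 + 19)) + 39 = (14 + 18) + 39 = 32 + 39 = 71)
d*136 - 116 = 71*136 - 116 = 9656 - 116 = 9540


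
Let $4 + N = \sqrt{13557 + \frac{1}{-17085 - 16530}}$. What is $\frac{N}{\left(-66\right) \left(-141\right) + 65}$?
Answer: $- \frac{4}{9371} + \frac{\sqrt{189123199910}}{35000685} \approx 0.011998$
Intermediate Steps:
$N = -4 + \frac{\sqrt{189123199910}}{3735}$ ($N = -4 + \sqrt{13557 + \frac{1}{-17085 - 16530}} = -4 + \sqrt{13557 + \frac{1}{-33615}} = -4 + \sqrt{13557 - \frac{1}{33615}} = -4 + \sqrt{\frac{455718554}{33615}} = -4 + \frac{\sqrt{189123199910}}{3735} \approx 112.43$)
$\frac{N}{\left(-66\right) \left(-141\right) + 65} = \frac{-4 + \frac{\sqrt{189123199910}}{3735}}{\left(-66\right) \left(-141\right) + 65} = \frac{-4 + \frac{\sqrt{189123199910}}{3735}}{9306 + 65} = \frac{-4 + \frac{\sqrt{189123199910}}{3735}}{9371} = \left(-4 + \frac{\sqrt{189123199910}}{3735}\right) \frac{1}{9371} = - \frac{4}{9371} + \frac{\sqrt{189123199910}}{35000685}$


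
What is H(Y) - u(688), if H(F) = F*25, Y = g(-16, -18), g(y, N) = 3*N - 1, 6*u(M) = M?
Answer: -4469/3 ≈ -1489.7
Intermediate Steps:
u(M) = M/6
g(y, N) = -1 + 3*N
Y = -55 (Y = -1 + 3*(-18) = -1 - 54 = -55)
H(F) = 25*F
H(Y) - u(688) = 25*(-55) - 688/6 = -1375 - 1*344/3 = -1375 - 344/3 = -4469/3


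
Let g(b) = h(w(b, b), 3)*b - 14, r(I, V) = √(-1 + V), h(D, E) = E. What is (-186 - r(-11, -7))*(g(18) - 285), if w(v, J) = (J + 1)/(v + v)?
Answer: 45570 + 490*I*√2 ≈ 45570.0 + 692.96*I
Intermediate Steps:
w(v, J) = (1 + J)/(2*v) (w(v, J) = (1 + J)/((2*v)) = (1 + J)*(1/(2*v)) = (1 + J)/(2*v))
g(b) = -14 + 3*b (g(b) = 3*b - 14 = -14 + 3*b)
(-186 - r(-11, -7))*(g(18) - 285) = (-186 - √(-1 - 7))*((-14 + 3*18) - 285) = (-186 - √(-8))*((-14 + 54) - 285) = (-186 - 2*I*√2)*(40 - 285) = (-186 - 2*I*√2)*(-245) = 45570 + 490*I*√2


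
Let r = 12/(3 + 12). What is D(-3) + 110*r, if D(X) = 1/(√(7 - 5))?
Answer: 88 + √2/2 ≈ 88.707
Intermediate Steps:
D(X) = √2/2 (D(X) = 1/(√2) = √2/2)
r = ⅘ (r = 12/15 = (1/15)*12 = ⅘ ≈ 0.80000)
D(-3) + 110*r = √2/2 + 110*(⅘) = √2/2 + 88 = 88 + √2/2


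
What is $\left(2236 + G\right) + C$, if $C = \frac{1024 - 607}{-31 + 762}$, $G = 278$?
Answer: $\frac{1838151}{731} \approx 2514.6$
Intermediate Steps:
$C = \frac{417}{731} \approx 0.57045$
$\left(2236 + G\right) + C = \left(2236 + 278\right) + \frac{417}{731} = 2514 + \frac{417}{731} = \frac{1838151}{731}$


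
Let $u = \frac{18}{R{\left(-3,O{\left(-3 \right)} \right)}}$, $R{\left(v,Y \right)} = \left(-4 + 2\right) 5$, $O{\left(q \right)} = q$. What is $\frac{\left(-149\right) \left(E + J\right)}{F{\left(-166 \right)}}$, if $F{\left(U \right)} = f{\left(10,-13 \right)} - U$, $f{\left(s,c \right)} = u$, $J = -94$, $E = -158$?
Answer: $\frac{187740}{821} \approx 228.67$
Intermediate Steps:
$R{\left(v,Y \right)} = -10$ ($R{\left(v,Y \right)} = \left(-2\right) 5 = -10$)
$u = - \frac{9}{5}$ ($u = \frac{18}{-10} = 18 \left(- \frac{1}{10}\right) = - \frac{9}{5} \approx -1.8$)
$f{\left(s,c \right)} = - \frac{9}{5}$
$F{\left(U \right)} = - \frac{9}{5} - U$
$\frac{\left(-149\right) \left(E + J\right)}{F{\left(-166 \right)}} = \frac{\left(-149\right) \left(-158 - 94\right)}{- \frac{9}{5} - -166} = \frac{\left(-149\right) \left(-252\right)}{- \frac{9}{5} + 166} = \frac{37548}{\frac{821}{5}} = 37548 \cdot \frac{5}{821} = \frac{187740}{821}$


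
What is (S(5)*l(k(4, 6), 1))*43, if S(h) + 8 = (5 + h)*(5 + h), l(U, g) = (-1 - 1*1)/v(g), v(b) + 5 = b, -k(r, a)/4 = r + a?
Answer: 1978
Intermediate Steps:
k(r, a) = -4*a - 4*r (k(r, a) = -4*(r + a) = -4*(a + r) = -4*a - 4*r)
v(b) = -5 + b
l(U, g) = -2/(-5 + g) (l(U, g) = (-1 - 1*1)/(-5 + g) = (-1 - 1)/(-5 + g) = -2/(-5 + g))
S(h) = -8 + (5 + h)² (S(h) = -8 + (5 + h)*(5 + h) = -8 + (5 + h)²)
(S(5)*l(k(4, 6), 1))*43 = ((-8 + (5 + 5)²)*(-2/(-5 + 1)))*43 = ((-8 + 10²)*(-2/(-4)))*43 = ((-8 + 100)*(-2*(-¼)))*43 = (92*(½))*43 = 46*43 = 1978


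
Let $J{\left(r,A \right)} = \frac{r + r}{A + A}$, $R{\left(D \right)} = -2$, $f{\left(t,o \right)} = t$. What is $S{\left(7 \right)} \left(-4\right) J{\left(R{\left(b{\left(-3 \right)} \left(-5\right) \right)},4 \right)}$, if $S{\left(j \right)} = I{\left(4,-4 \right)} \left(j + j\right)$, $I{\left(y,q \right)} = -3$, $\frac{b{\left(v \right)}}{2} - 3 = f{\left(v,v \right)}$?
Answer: $-84$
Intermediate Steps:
$b{\left(v \right)} = 6 + 2 v$
$J{\left(r,A \right)} = \frac{r}{A}$ ($J{\left(r,A \right)} = \frac{2 r}{2 A} = 2 r \frac{1}{2 A} = \frac{r}{A}$)
$S{\left(j \right)} = - 6 j$ ($S{\left(j \right)} = - 3 \left(j + j\right) = - 3 \cdot 2 j = - 6 j$)
$S{\left(7 \right)} \left(-4\right) J{\left(R{\left(b{\left(-3 \right)} \left(-5\right) \right)},4 \right)} = \left(-6\right) 7 \left(-4\right) \left(- \frac{2}{4}\right) = \left(-42\right) \left(-4\right) \left(\left(-2\right) \frac{1}{4}\right) = 168 \left(- \frac{1}{2}\right) = -84$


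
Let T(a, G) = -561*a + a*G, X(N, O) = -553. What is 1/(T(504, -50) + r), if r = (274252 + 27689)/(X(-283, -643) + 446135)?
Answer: -445582/137214001467 ≈ -3.2474e-6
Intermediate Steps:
T(a, G) = -561*a + G*a
r = 301941/445582 (r = (274252 + 27689)/(-553 + 446135) = 301941/445582 ≈ 0.67763)
1/(T(504, -50) + r) = 1/(504*(-561 - 50) + 301941/445582) = 1/(504*(-611) + 301941/445582) = 1/(-307944 + 301941/445582) = 1/(-137214001467/445582) = -445582/137214001467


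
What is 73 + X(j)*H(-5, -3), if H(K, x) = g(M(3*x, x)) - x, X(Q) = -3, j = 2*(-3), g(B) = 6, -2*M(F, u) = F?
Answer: 46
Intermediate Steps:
M(F, u) = -F/2
j = -6
H(K, x) = 6 - x
73 + X(j)*H(-5, -3) = 73 - 3*(6 - 1*(-3)) = 73 - 3*(6 + 3) = 73 - 3*9 = 73 - 27 = 46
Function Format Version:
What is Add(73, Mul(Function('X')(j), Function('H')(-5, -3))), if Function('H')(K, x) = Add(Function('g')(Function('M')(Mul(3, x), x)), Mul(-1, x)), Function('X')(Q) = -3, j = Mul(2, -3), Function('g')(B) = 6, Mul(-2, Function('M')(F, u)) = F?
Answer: 46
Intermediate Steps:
Function('M')(F, u) = Mul(Rational(-1, 2), F)
j = -6
Function('H')(K, x) = Add(6, Mul(-1, x))
Add(73, Mul(Function('X')(j), Function('H')(-5, -3))) = Add(73, Mul(-3, Add(6, Mul(-1, -3)))) = Add(73, Mul(-3, Add(6, 3))) = Add(73, Mul(-3, 9)) = Add(73, -27) = 46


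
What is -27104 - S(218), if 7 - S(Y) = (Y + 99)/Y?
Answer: -5909881/218 ≈ -27110.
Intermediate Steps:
S(Y) = 7 - (99 + Y)/Y (S(Y) = 7 - (Y + 99)/Y = 7 - (99 + Y)/Y)
-27104 - S(218) = -27104 - (6 - 99/218) = -27104 - 1*1209/218 = -27104 - 1209/218 = -5909881/218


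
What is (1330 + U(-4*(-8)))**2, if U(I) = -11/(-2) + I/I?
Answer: 7144929/4 ≈ 1.7862e+6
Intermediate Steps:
U(I) = 13/2 (U(I) = -11*(-1/2) + 1 = 11/2 + 1 = 13/2)
(1330 + U(-4*(-8)))**2 = (1330 + 13/2)**2 = (2673/2)**2 = 7144929/4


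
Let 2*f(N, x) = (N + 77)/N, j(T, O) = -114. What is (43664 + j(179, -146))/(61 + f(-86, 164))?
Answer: 7490600/10501 ≈ 713.32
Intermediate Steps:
f(N, x) = (77 + N)/(2*N) (f(N, x) = ((N + 77)/N)/2 = ((77 + N)/N)/2 = (77 + N)/(2*N))
(43664 + j(179, -146))/(61 + f(-86, 164)) = (43664 - 114)/(61 + (½)*(77 - 86)/(-86)) = 43550/(61 + (½)*(-1/86)*(-9)) = 43550/(61 + 9/172) = 43550/(10501/172) = 43550*(172/10501) = 7490600/10501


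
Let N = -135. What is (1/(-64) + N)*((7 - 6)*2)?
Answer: -8641/32 ≈ -270.03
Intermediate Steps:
(1/(-64) + N)*((7 - 6)*2) = (1/(-64) - 135)*((7 - 6)*2) = (-1/64 - 135)*(1*2) = -8641/64*2 = -8641/32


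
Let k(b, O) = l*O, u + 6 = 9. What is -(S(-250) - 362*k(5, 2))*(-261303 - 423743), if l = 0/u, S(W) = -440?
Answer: -301420240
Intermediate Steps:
u = 3 (u = -6 + 9 = 3)
l = 0 (l = 0/3 = 0*(1/3) = 0)
k(b, O) = 0 (k(b, O) = 0*O = 0)
-(S(-250) - 362*k(5, 2))*(-261303 - 423743) = -(-440 - 362*0)*(-261303 - 423743) = -(-440 + 0)*(-685046) = -(-440)*(-685046) = -1*301420240 = -301420240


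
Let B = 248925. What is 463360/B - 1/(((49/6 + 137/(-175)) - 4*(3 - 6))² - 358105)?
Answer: 36549568993957252/19635030643203435 ≈ 1.8614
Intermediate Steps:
463360/B - 1/(((49/6 + 137/(-175)) - 4*(3 - 6))² - 358105) = 463360/248925 - 1/(((49/6 + 137/(-175)) - 4*(3 - 6))² - 358105) = 463360*(1/248925) - 1/(((49*(⅙) + 137*(-1/175)) - 4*(-3))² - 358105) = 92672/49785 - 1/(((49/6 - 137/175) + 12)² - 358105) = 92672/49785 - 1/((7753/1050 + 12)² - 358105) = 92672/49785 - 1/((20353/1050)² - 358105) = 92672/49785 - 1/(414244609/1102500 - 358105) = 92672/49785 - 1/(-394396517891/1102500) = 92672/49785 - 1*(-1102500/394396517891) = 92672/49785 + 1102500/394396517891 = 36549568993957252/19635030643203435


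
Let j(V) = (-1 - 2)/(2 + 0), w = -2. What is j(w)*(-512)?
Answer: 768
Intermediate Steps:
j(V) = -3/2
j(w)*(-512) = -3/2*(-512) = 768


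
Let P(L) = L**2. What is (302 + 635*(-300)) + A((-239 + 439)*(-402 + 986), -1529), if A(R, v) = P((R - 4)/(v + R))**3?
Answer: -446194116869108463023659012885439062/2345958713101348187142461295121 ≈ -1.9020e+5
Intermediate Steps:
A(R, v) = (-4 + R)**6/(R + v)**6 (A(R, v) = (((R - 4)/(v + R))**2)**3 = (((-4 + R)/(R + v))**2)**3 = ((-4 + R)**2/(R + v)**2)**3 = (-4 + R)**6/(R + v)**6)
(302 + 635*(-300)) + A((-239 + 439)*(-402 + 986), -1529) = (302 + 635*(-300)) + (-4 + (-239 + 439)*(-402 + 986))**6/((-239 + 439)*(-402 + 986) - 1529)**6 = (302 - 190500) + (-4 + 200*584)**6/(200*584 - 1529)**6 = -190198 + (-4 + 116800)**6/(116800 - 1529)**6 = -190198 + 116796**6/115271**6 = -190198 + 2538445341759474462840523984896*(1/2345958713101348187142461295121) = -190198 + 2538445341759474462840523984896/2345958713101348187142461295121 = -446194116869108463023659012885439062/2345958713101348187142461295121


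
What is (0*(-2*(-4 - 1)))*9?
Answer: 0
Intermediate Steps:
(0*(-2*(-4 - 1)))*9 = (0*(-2*(-5)))*9 = (0*10)*9 = 0*9 = 0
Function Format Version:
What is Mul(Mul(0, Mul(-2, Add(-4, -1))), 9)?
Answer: 0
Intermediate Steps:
Mul(Mul(0, Mul(-2, Add(-4, -1))), 9) = Mul(Mul(0, Mul(-2, -5)), 9) = Mul(Mul(0, 10), 9) = Mul(0, 9) = 0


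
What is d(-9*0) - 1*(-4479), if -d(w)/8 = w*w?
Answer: 4479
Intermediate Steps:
d(w) = -8*w**2 (d(w) = -8*w*w = -8*w**2)
d(-9*0) - 1*(-4479) = -8*(-9*0)**2 - 1*(-4479) = -8*0**2 + 4479 = -8*0 + 4479 = 0 + 4479 = 4479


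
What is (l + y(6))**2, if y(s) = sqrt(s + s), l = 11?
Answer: 133 + 44*sqrt(3) ≈ 209.21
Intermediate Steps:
y(s) = sqrt(2)*sqrt(s) (y(s) = sqrt(2*s) = sqrt(2)*sqrt(s))
(l + y(6))**2 = (11 + sqrt(2)*sqrt(6))**2 = (11 + 2*sqrt(3))**2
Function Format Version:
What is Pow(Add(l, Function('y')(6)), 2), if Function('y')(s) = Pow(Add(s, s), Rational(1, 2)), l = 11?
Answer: Add(133, Mul(44, Pow(3, Rational(1, 2)))) ≈ 209.21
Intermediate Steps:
Function('y')(s) = Mul(Pow(2, Rational(1, 2)), Pow(s, Rational(1, 2))) (Function('y')(s) = Pow(Mul(2, s), Rational(1, 2)) = Mul(Pow(2, Rational(1, 2)), Pow(s, Rational(1, 2))))
Pow(Add(l, Function('y')(6)), 2) = Pow(Add(11, Mul(Pow(2, Rational(1, 2)), Pow(6, Rational(1, 2)))), 2) = Pow(Add(11, Mul(2, Pow(3, Rational(1, 2)))), 2)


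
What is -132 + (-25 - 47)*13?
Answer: -1068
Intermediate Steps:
-132 + (-25 - 47)*13 = -132 - 72*13 = -132 - 936 = -1068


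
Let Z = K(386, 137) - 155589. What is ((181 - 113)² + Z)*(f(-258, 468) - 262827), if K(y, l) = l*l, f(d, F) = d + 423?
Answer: 34722865752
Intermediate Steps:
f(d, F) = 423 + d
K(y, l) = l²
Z = -136820 (Z = 137² - 155589 = 18769 - 155589 = -136820)
((181 - 113)² + Z)*(f(-258, 468) - 262827) = ((181 - 113)² - 136820)*((423 - 258) - 262827) = (68² - 136820)*(165 - 262827) = (4624 - 136820)*(-262662) = -132196*(-262662) = 34722865752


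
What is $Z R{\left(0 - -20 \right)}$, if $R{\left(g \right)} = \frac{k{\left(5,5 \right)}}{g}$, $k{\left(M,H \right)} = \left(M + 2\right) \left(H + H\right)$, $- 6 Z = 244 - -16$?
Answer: $- \frac{455}{3} \approx -151.67$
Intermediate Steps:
$Z = - \frac{130}{3}$ ($Z = - \frac{244 - -16}{6} = - \frac{244 + 16}{6} = \left(- \frac{1}{6}\right) 260 = - \frac{130}{3} \approx -43.333$)
$k{\left(M,H \right)} = 2 H \left(2 + M\right)$ ($k{\left(M,H \right)} = \left(2 + M\right) 2 H = 2 H \left(2 + M\right)$)
$R{\left(g \right)} = \frac{70}{g}$ ($R{\left(g \right)} = \frac{2 \cdot 5 \left(2 + 5\right)}{g} = \frac{2 \cdot 5 \cdot 7}{g} = \frac{70}{g}$)
$Z R{\left(0 - -20 \right)} = - \frac{130 \frac{70}{0 - -20}}{3} = - \frac{130 \frac{70}{0 + 20}}{3} = - \frac{130 \cdot \frac{70}{20}}{3} = - \frac{130 \cdot 70 \cdot \frac{1}{20}}{3} = \left(- \frac{130}{3}\right) \frac{7}{2} = - \frac{455}{3}$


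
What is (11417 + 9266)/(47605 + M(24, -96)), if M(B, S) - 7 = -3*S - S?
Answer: 1591/3692 ≈ 0.43093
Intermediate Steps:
M(B, S) = 7 - 4*S (M(B, S) = 7 + (-3*S - S) = 7 - 4*S)
(11417 + 9266)/(47605 + M(24, -96)) = (11417 + 9266)/(47605 + (7 - 4*(-96))) = 20683/(47605 + (7 + 384)) = 20683/(47605 + 391) = 20683/47996 = 20683*(1/47996) = 1591/3692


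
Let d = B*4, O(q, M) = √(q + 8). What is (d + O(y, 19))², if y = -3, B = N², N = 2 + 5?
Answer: (196 + √5)² ≈ 39298.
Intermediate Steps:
N = 7
B = 49 (B = 7² = 49)
O(q, M) = √(8 + q)
d = 196 (d = 49*4 = 196)
(d + O(y, 19))² = (196 + √(8 - 3))² = (196 + √5)²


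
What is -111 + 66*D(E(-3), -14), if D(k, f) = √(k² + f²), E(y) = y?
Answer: -111 + 66*√205 ≈ 833.98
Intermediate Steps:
D(k, f) = √(f² + k²)
-111 + 66*D(E(-3), -14) = -111 + 66*√((-14)² + (-3)²) = -111 + 66*√(196 + 9) = -111 + 66*√205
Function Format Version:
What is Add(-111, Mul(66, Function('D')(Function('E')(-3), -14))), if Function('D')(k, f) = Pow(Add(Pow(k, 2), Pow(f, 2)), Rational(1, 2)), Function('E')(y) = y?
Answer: Add(-111, Mul(66, Pow(205, Rational(1, 2)))) ≈ 833.98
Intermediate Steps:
Function('D')(k, f) = Pow(Add(Pow(f, 2), Pow(k, 2)), Rational(1, 2))
Add(-111, Mul(66, Function('D')(Function('E')(-3), -14))) = Add(-111, Mul(66, Pow(Add(Pow(-14, 2), Pow(-3, 2)), Rational(1, 2)))) = Add(-111, Mul(66, Pow(Add(196, 9), Rational(1, 2)))) = Add(-111, Mul(66, Pow(205, Rational(1, 2))))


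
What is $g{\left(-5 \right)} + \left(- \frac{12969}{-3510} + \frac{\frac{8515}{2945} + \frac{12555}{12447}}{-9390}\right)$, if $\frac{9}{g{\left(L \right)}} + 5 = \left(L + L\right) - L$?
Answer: $\frac{46311891173}{16572772515} \approx 2.7945$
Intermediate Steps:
$g{\left(L \right)} = \frac{9}{-5 + L}$ ($g{\left(L \right)} = \frac{9}{-5 + \left(\left(L + L\right) - L\right)} = \frac{9}{-5 + \left(2 L - L\right)} = \frac{9}{-5 + L}$)
$g{\left(-5 \right)} + \left(- \frac{12969}{-3510} + \frac{\frac{8515}{2945} + \frac{12555}{12447}}{-9390}\right) = \frac{9}{-5 - 5} + \left(- \frac{12969}{-3510} + \frac{\frac{8515}{2945} + \frac{12555}{12447}}{-9390}\right) = \frac{9}{-10} + \left(\left(-12969\right) \left(- \frac{1}{3510}\right) + \left(8515 \cdot \frac{1}{2945} + 12555 \cdot \frac{1}{12447}\right) \left(- \frac{1}{9390}\right)\right) = 9 \left(- \frac{1}{10}\right) + \left(\frac{1441}{390} + \left(\frac{1703}{589} + \frac{465}{461}\right) \left(- \frac{1}{9390}\right)\right) = - \frac{9}{10} + \left(\frac{1441}{390} + \frac{1058968}{271529} \left(- \frac{1}{9390}\right)\right) = - \frac{9}{10} + \left(\frac{1441}{390} - \frac{529484}{1274828655}\right) = - \frac{9}{10} + \frac{122454772873}{33145545030} = \frac{46311891173}{16572772515}$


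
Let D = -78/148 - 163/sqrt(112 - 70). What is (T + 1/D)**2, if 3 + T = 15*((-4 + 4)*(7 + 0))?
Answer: 47567835037753881/5287323032868361 + 194656784430156*sqrt(42)/5287323032868361 ≈ 9.2352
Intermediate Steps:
T = -3 (T = -3 + 15*((-4 + 4)*(7 + 0)) = -3 + 15*(0*7) = -3 + 15*0 = -3 + 0 = -3)
D = -39/74 - 163*sqrt(42)/42 (D = -78*1/148 - 163*sqrt(42)/42 = -39/74 - 163*sqrt(42)/42 ≈ -25.678)
(T + 1/D)**2 = (-3 + 1/(-39/74 - 163*sqrt(42)/42))**2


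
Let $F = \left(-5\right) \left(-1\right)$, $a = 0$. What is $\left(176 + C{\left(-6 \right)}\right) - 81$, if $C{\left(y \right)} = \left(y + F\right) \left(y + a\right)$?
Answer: $101$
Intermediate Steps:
$F = 5$
$C{\left(y \right)} = y \left(5 + y\right)$ ($C{\left(y \right)} = \left(y + 5\right) \left(y + 0\right) = \left(5 + y\right) y = y \left(5 + y\right)$)
$\left(176 + C{\left(-6 \right)}\right) - 81 = \left(176 - 6 \left(5 - 6\right)\right) - 81 = \left(176 - -6\right) - 81 = \left(176 + 6\right) - 81 = 182 - 81 = 101$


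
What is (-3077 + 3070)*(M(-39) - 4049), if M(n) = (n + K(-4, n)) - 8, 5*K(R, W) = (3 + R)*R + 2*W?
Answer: 143878/5 ≈ 28776.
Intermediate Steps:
K(R, W) = 2*W/5 + R*(3 + R)/5 (K(R, W) = ((3 + R)*R + 2*W)/5 = (R*(3 + R) + 2*W)/5 = (2*W + R*(3 + R))/5 = 2*W/5 + R*(3 + R)/5)
M(n) = -36/5 + 7*n/5 (M(n) = (n + ((⅕)*(-4)² + 2*n/5 + (⅗)*(-4))) - 8 = (n + ((⅕)*16 + 2*n/5 - 12/5)) - 8 = (n + (16/5 + 2*n/5 - 12/5)) - 8 = (n + (⅘ + 2*n/5)) - 8 = (⅘ + 7*n/5) - 8 = -36/5 + 7*n/5)
(-3077 + 3070)*(M(-39) - 4049) = (-3077 + 3070)*((-36/5 + (7/5)*(-39)) - 4049) = -7*((-36/5 - 273/5) - 4049) = -7*(-309/5 - 4049) = -7*(-20554/5) = 143878/5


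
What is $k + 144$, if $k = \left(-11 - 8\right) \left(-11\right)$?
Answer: $353$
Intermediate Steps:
$k = 209$ ($k = \left(-19\right) \left(-11\right) = 209$)
$k + 144 = 209 + 144 = 353$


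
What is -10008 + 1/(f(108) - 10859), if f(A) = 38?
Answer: -108296569/10821 ≈ -10008.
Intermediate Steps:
-10008 + 1/(f(108) - 10859) = -10008 + 1/(38 - 10859) = -10008 + 1/(-10821) = -10008 - 1/10821 = -108296569/10821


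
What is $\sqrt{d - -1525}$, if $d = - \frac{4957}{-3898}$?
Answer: $\frac{\sqrt{23190788486}}{3898} \approx 39.068$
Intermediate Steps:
$d = \frac{4957}{3898}$ ($d = \left(-4957\right) \left(- \frac{1}{3898}\right) = \frac{4957}{3898} \approx 1.2717$)
$\sqrt{d - -1525} = \sqrt{\frac{4957}{3898} - -1525} = \sqrt{\frac{4957}{3898} + 1525} = \sqrt{\frac{5949407}{3898}} = \frac{\sqrt{23190788486}}{3898}$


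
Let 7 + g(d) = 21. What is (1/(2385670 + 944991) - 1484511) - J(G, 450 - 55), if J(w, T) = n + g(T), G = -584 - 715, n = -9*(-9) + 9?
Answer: -4944749280514/3330661 ≈ -1.4846e+6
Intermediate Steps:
g(d) = 14 (g(d) = -7 + 21 = 14)
n = 90 (n = 81 + 9 = 90)
G = -1299
J(w, T) = 104 (J(w, T) = 90 + 14 = 104)
(1/(2385670 + 944991) - 1484511) - J(G, 450 - 55) = (1/(2385670 + 944991) - 1484511) - 1*104 = (1/3330661 - 1484511) - 104 = -4944402891770/3330661 - 104 = -4944749280514/3330661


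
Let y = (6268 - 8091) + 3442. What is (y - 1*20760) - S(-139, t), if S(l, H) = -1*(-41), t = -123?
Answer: -19182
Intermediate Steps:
S(l, H) = 41
y = 1619 (y = -1823 + 3442 = 1619)
(y - 1*20760) - S(-139, t) = (1619 - 1*20760) - 1*41 = (1619 - 20760) - 41 = -19141 - 41 = -19182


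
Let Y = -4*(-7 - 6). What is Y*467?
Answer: 24284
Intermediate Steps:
Y = 52 (Y = -4*(-13) = 52)
Y*467 = 52*467 = 24284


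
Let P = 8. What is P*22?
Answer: 176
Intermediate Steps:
P*22 = 8*22 = 176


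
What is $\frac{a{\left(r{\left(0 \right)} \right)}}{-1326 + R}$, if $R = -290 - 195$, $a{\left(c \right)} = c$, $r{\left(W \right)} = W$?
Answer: $0$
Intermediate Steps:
$R = -485$ ($R = -290 - 195 = -485$)
$\frac{a{\left(r{\left(0 \right)} \right)}}{-1326 + R} = \frac{1}{-1326 - 485} \cdot 0 = \frac{1}{-1811} \cdot 0 = \left(- \frac{1}{1811}\right) 0 = 0$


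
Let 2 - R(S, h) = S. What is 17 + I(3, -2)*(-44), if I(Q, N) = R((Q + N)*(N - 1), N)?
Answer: -203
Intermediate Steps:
R(S, h) = 2 - S
I(Q, N) = 2 - (-1 + N)*(N + Q) (I(Q, N) = 2 - (Q + N)*(N - 1) = 2 - (N + Q)*(-1 + N) = 2 - (-1 + N)*(N + Q))
17 + I(3, -2)*(-44) = 17 + (2 - 2 + 3 - 1*(-2)² - 1*(-2)*3)*(-44) = 17 + (2 - 2 + 3 - 1*4 + 6)*(-44) = 17 + (2 - 2 + 3 - 4 + 6)*(-44) = 17 + 5*(-44) = 17 - 220 = -203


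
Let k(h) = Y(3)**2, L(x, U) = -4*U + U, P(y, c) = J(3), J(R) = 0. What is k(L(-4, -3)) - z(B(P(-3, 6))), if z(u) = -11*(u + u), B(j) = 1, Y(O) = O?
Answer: 31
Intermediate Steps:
P(y, c) = 0
L(x, U) = -3*U
k(h) = 9 (k(h) = 3**2 = 9)
z(u) = -22*u
k(L(-4, -3)) - z(B(P(-3, 6))) = 9 - (-22) = 9 - 1*(-22) = 9 + 22 = 31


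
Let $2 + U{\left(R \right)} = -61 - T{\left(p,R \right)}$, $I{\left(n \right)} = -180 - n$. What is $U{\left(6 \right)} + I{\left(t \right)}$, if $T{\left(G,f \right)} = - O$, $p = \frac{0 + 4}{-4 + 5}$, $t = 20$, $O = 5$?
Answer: $-258$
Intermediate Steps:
$p = 4$ ($p = \frac{4}{1} = 4 \cdot 1 = 4$)
$T{\left(G,f \right)} = -5$ ($T{\left(G,f \right)} = \left(-1\right) 5 = -5$)
$U{\left(R \right)} = -58$ ($U{\left(R \right)} = -2 - 56 = -58$)
$U{\left(6 \right)} + I{\left(t \right)} = -58 - 200 = -258$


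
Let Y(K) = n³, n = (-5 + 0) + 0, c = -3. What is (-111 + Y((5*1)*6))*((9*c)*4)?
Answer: 25488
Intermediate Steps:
n = -5 (n = -5 + 0 = -5)
Y(K) = -125 (Y(K) = (-5)³ = -125)
(-111 + Y((5*1)*6))*((9*c)*4) = (-111 - 125)*((9*(-3))*4) = -(-6372)*4 = -236*(-108) = 25488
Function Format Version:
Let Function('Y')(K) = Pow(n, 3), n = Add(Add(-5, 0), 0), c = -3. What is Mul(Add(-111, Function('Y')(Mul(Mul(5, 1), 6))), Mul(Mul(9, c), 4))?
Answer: 25488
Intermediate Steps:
n = -5 (n = Add(-5, 0) = -5)
Function('Y')(K) = -125 (Function('Y')(K) = Pow(-5, 3) = -125)
Mul(Add(-111, Function('Y')(Mul(Mul(5, 1), 6))), Mul(Mul(9, c), 4)) = Mul(Add(-111, -125), Mul(Mul(9, -3), 4)) = Mul(-236, Mul(-27, 4)) = Mul(-236, -108) = 25488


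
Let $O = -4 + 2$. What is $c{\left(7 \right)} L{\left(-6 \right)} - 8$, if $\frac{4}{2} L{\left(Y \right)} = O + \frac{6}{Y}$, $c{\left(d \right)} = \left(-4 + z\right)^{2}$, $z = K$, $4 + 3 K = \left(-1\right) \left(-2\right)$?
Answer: $- \frac{122}{3} \approx -40.667$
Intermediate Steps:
$K = - \frac{2}{3}$ ($K = - \frac{4}{3} + \frac{\left(-1\right) \left(-2\right)}{3} = - \frac{4}{3} + \frac{1}{3} \cdot 2 = - \frac{4}{3} + \frac{2}{3} = - \frac{2}{3} \approx -0.66667$)
$z = - \frac{2}{3} \approx -0.66667$
$c{\left(d \right)} = \frac{196}{9}$ ($c{\left(d \right)} = \left(-4 - \frac{2}{3}\right)^{2} = \left(- \frac{14}{3}\right)^{2} = \frac{196}{9}$)
$O = -2$
$L{\left(Y \right)} = -1 + \frac{3}{Y}$ ($L{\left(Y \right)} = \frac{-2 + \frac{6}{Y}}{2} = -1 + \frac{3}{Y}$)
$c{\left(7 \right)} L{\left(-6 \right)} - 8 = \frac{196 \frac{3 - -6}{-6}}{9} - 8 = \frac{196 \left(- \frac{3 + 6}{6}\right)}{9} - 8 = \frac{196 \left(\left(- \frac{1}{6}\right) 9\right)}{9} - 8 = \frac{196}{9} \left(- \frac{3}{2}\right) - 8 = - \frac{98}{3} - 8 = - \frac{122}{3}$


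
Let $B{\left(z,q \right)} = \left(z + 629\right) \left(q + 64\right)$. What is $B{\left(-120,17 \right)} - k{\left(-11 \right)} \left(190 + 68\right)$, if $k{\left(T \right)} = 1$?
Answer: $40971$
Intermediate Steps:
$B{\left(z,q \right)} = \left(64 + q\right) \left(629 + z\right)$ ($B{\left(z,q \right)} = \left(629 + z\right) \left(64 + q\right) = \left(64 + q\right) \left(629 + z\right)$)
$B{\left(-120,17 \right)} - k{\left(-11 \right)} \left(190 + 68\right) = \left(40256 + 64 \left(-120\right) + 629 \cdot 17 + 17 \left(-120\right)\right) - 1 \left(190 + 68\right) = \left(40256 - 7680 + 10693 - 2040\right) - 1 \cdot 258 = 41229 - 258 = 40971$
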